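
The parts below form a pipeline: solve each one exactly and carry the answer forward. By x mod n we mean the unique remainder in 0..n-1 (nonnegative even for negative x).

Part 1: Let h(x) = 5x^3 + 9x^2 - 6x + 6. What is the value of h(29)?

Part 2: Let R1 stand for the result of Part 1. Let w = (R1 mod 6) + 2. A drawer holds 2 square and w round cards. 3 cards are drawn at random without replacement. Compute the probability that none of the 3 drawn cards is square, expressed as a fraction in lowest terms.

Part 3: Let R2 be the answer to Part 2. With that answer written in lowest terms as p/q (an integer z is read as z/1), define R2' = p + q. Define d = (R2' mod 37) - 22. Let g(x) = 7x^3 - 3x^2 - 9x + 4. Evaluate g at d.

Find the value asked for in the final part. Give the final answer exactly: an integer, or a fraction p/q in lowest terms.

Part 1: 5*(29)^3 + 9*(29)^2 - 6*(29)^1 + 6 = (121945) + (7569) + (-174) + (6) = 129346; answer 129346
Part 2: R1 = 129346; w = 6; total draws C(8,3) = 56; favorable C(6,3) = 20; P = 5/14; answer 5/14
Part 3: R2 = 5/14; threaded value p + q = 19; d = -3; 7*(-3)^3 - 3*(-3)^2 - 9*(-3)^1 + 4 = (-189) + (-27) + (27) + (4) = -185; answer -185

-185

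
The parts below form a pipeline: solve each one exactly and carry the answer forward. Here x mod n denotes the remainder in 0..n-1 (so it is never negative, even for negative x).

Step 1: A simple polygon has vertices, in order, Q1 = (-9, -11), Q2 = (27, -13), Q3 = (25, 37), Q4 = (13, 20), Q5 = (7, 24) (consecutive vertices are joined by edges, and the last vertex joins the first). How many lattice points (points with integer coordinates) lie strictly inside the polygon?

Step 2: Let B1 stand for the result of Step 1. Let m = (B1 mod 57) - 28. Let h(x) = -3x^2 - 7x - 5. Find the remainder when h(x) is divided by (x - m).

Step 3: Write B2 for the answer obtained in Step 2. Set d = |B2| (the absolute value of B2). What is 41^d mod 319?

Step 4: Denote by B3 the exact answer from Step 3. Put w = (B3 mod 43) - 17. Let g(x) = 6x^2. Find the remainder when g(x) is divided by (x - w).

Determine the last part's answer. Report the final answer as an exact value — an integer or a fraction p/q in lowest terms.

1536

Step 1: cross terms: (-9*-13 - 27*-11)=414, (27*37 - 25*-13)=1324, (25*20 - 13*37)=19, (13*24 - 7*20)=172, (7*-11 - -9*24)=139; twice the area = |2068| = 2068; area = 1034; boundary points = 2 + 2 + 1 + 2 + 1 = 8; strictly interior points = area - boundary/2 + 1 = 1031; answer 1031
Step 2: B1 = 1031; m = -23; remainder = value at the root: -3*(-23)^2 - 7*(-23)^1 - 5 = (-1587) + (161) + (-5) = -1431; answer -1431
Step 3: B2 = -1431; d = 1431; squarings mod 319: 41^1=41, 41^2=86, 41^4=59, 41^8=291, 41^16=146, 41^32=262, 41^64=59, 41^128=291, 41^256=146, 41^512=262, 41^1024=59; 41^1431 = 41^1 * 41^2 * 41^4 * 41^16 * 41^128 * 41^256 * 41^1024 = 162 (mod 319); answer 162
Step 4: B3 = 162; w = 16; remainder = value at the root: 6*(16)^2 = (1536) = 1536; answer 1536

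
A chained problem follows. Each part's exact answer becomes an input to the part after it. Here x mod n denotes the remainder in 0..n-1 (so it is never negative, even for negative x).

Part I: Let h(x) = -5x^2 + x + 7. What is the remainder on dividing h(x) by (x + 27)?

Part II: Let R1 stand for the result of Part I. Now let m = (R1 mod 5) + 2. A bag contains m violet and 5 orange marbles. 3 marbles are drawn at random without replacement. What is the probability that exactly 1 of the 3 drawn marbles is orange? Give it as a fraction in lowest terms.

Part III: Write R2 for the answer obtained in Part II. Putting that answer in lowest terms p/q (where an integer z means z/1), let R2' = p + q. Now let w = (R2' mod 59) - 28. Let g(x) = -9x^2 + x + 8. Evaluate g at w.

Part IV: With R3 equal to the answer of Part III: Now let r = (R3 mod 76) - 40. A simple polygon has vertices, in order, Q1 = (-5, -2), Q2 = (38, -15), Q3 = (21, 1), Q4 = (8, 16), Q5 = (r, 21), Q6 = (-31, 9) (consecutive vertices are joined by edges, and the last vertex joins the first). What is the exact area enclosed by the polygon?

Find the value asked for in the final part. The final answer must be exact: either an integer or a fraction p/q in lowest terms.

893

Part I: remainder = value at the root: -5*(-27)^2 + 1*(-27)^1 + 7 = (-3645) + (-27) + (7) = -3665; answer -3665
Part II: R1 = -3665; m = 2; total draws C(7,3) = 35; favorable C(5,1)*C(2,2) = 5; P = 1/7; answer 1/7
Part III: R2 = 1/7; threaded value p + q = 8; w = -20; -9*(-20)^2 + 1*(-20)^1 + 8 = (-3600) + (-20) + (8) = -3612; answer -3612
Part IV: R3 = -3612; r = -4; cross terms: (-5*-15 - 38*-2)=151, (38*1 - 21*-15)=353, (21*16 - 8*1)=328, (8*21 - -4*16)=232, (-4*9 - -31*21)=615, (-31*-2 - -5*9)=107; twice the area = |1786| = 1786; area = 893; answer 893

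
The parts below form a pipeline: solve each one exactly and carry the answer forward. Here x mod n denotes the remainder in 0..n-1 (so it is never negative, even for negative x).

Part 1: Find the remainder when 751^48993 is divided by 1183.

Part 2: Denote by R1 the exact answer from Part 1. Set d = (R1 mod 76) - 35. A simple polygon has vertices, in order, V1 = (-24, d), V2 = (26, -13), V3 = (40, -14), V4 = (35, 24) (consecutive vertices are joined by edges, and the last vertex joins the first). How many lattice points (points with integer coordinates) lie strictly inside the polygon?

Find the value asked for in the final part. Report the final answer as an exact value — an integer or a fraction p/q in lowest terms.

1102

Part 1: squarings mod 1183: 751^1=751, 751^2=893, 751^4=107, 751^8=802, 751^16=835, 751^32=438, 751^64=198, 751^128=165, 751^256=16, 751^512=256, 751^1024=471, 751^2048=620, 751^4096=1108, 751^8192=893, 751^16384=107, 751^32768=802; 751^48993 = 751^1 * 751^32 * 751^64 * 751^256 * 751^512 * 751^1024 * 751^2048 * 751^4096 * 751^8192 * 751^32768 = 155 (mod 1183); answer 155
Part 2: R1 = 155; d = -32; cross terms: (-24*-13 - 26*-32)=1144, (26*-14 - 40*-13)=156, (40*24 - 35*-14)=1450, (35*-32 - -24*24)=-544; twice the area = |2206| = 2206; area = 1103; boundary points = 1 + 1 + 1 + 1 = 4; strictly interior points = area - boundary/2 + 1 = 1102; answer 1102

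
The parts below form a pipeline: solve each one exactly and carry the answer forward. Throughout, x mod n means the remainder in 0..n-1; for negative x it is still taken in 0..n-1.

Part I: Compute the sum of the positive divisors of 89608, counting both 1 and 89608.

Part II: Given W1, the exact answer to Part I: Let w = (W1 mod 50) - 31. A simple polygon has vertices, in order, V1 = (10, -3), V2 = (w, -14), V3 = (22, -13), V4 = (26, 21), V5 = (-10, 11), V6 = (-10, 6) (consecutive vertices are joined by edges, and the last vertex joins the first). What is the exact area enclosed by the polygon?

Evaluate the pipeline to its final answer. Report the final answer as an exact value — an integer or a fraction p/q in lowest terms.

747

Part I: 89608 = 2^3 * 23 * 487; sigma = (1 + 2 + 4 + 8) * (1 + 23) * (1 + 487) = 15 * 24 * 488 = 175680; answer 175680
Part II: W1 = 175680; w = -1; cross terms: (10*-14 - -1*-3)=-143, (-1*-13 - 22*-14)=321, (22*21 - 26*-13)=800, (26*11 - -10*21)=496, (-10*6 - -10*11)=50, (-10*-3 - 10*6)=-30; twice the area = |1494| = 1494; area = 747; answer 747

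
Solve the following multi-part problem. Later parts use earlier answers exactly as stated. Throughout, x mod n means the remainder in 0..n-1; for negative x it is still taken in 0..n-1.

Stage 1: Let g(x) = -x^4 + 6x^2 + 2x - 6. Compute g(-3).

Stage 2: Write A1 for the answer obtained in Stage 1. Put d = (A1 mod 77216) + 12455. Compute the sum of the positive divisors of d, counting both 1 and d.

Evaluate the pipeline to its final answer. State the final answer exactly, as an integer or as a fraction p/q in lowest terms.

176526

Stage 1: -1*(-3)^4 + 6*(-3)^2 + 2*(-3)^1 - 6 = (-81) + (54) + (-6) + (-6) = -39; answer -39
Stage 2: A1 = -39; d = 89632; 89632 = 2^5 * 2801; sigma = (1 + 2 + 4 + 8 + 16 + 32) * (1 + 2801) = 63 * 2802 = 176526; answer 176526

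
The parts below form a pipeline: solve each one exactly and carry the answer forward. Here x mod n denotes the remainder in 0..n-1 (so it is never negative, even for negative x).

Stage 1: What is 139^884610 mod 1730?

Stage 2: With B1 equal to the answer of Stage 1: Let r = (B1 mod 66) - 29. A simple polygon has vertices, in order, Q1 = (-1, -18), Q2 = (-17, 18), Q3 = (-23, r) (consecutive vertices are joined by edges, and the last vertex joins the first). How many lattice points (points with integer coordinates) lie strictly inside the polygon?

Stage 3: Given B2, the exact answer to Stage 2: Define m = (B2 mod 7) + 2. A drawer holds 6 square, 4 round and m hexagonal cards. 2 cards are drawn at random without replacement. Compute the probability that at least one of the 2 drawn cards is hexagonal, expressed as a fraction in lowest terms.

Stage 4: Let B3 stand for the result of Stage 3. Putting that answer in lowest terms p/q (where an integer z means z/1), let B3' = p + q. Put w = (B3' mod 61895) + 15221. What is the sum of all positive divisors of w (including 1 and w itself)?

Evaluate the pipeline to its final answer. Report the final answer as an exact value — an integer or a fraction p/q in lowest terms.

Stage 1: squarings mod 1730: 139^1=139, 139^2=291, 139^4=1641, 139^8=1001, 139^16=331, 139^32=571, 139^64=801, 139^128=1501, 139^256=541, 139^512=311, 139^1024=1571, 139^2048=1061, 139^4096=1221, 139^8192=1311, 139^16384=831, 139^32768=291, 139^65536=1641, 139^131072=1001, 139^262144=331, 139^524288=571; 139^884610 = 139^2 * 139^128 * 139^256 * 139^512 * 139^1024 * 139^2048 * 139^4096 * 139^8192 * 139^16384 * 139^65536 * 139^262144 * 139^524288 = 881 (mod 1730); answer 881
Stage 2: B1 = 881; r = -6; cross terms: (-1*18 - -17*-18)=-324, (-17*-6 - -23*18)=516, (-23*-18 - -1*-6)=408; twice the area = |600| = 600; area = 300; boundary points = 4 + 6 + 2 = 12; strictly interior points = area - boundary/2 + 1 = 295; answer 295
Stage 3: B2 = 295; m = 3; total draws C(13,2) = 78; complement C(10,2) = 45; favorable 78 - 45 = 33; P = 11/26; answer 11/26
Stage 4: B3 = 11/26; threaded value p + q = 37; w = 15258; 15258 = 2 * 3 * 2543; sigma = (1 + 2) * (1 + 3) * (1 + 2543) = 3 * 4 * 2544 = 30528; answer 30528

30528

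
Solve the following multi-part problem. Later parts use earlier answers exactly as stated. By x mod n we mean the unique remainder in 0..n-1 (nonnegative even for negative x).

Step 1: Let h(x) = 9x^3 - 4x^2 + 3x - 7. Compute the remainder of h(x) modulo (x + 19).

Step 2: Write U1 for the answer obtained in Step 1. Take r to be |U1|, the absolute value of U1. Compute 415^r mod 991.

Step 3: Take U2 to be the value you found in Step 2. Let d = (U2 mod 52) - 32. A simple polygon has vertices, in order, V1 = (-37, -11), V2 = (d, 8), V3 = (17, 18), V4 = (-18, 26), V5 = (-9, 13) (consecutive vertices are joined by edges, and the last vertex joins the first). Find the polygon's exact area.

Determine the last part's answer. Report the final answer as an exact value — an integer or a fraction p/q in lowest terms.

Step 1: remainder = value at the root: 9*(-19)^3 - 4*(-19)^2 + 3*(-19)^1 - 7 = (-61731) + (-1444) + (-57) + (-7) = -63239; answer -63239
Step 2: U1 = -63239; r = 63239; squarings mod 991: 415^1=415, 415^2=782, 415^4=77, 415^8=974, 415^16=289, 415^32=277, 415^64=422, 415^128=695, 415^256=408, 415^512=967, 415^1024=576, 415^2048=782, 415^4096=77, 415^8192=974, 415^16384=289, 415^32768=277; 415^63239 = 415^1 * 415^2 * 415^4 * 415^256 * 415^512 * 415^1024 * 415^4096 * 415^8192 * 415^16384 * 415^32768 = 878 (mod 991); answer 878
Step 3: U2 = 878; d = 14; cross terms: (-37*8 - 14*-11)=-142, (14*18 - 17*8)=116, (17*26 - -18*18)=766, (-18*13 - -9*26)=0, (-9*-11 - -37*13)=580; twice the area = |1320| = 1320; area = 660; answer 660

660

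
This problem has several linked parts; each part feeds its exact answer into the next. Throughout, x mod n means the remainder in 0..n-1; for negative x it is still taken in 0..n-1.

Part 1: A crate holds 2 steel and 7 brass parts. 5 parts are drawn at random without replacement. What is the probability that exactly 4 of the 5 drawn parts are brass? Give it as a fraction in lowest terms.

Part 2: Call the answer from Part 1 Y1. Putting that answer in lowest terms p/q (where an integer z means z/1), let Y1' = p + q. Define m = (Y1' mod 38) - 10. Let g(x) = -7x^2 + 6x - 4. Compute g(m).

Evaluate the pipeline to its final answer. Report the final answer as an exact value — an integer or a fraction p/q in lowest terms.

Part 1: total draws C(9,5) = 126; favorable C(7,4)*C(2,1) = 70; P = 5/9; answer 5/9
Part 2: Y1 = 5/9; threaded value p + q = 14; m = 4; -7*(4)^2 + 6*(4)^1 - 4 = (-112) + (24) + (-4) = -92; answer -92

-92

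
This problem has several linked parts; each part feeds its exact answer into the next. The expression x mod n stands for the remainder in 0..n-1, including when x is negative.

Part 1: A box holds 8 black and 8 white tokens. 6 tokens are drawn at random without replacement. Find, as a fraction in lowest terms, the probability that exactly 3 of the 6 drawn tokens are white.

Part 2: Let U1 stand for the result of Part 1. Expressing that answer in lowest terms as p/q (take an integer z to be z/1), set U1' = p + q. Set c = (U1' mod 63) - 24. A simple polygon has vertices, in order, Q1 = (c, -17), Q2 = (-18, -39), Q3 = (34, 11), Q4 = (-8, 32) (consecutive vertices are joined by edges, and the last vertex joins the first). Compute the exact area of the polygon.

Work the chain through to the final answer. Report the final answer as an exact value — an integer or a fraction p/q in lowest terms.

Part 1: total draws C(16,6) = 8008; favorable C(8,3)*C(8,3) = 3136; P = 56/143; answer 56/143
Part 2: U1 = 56/143; threaded value p + q = 199; c = -14; cross terms: (-14*-39 - -18*-17)=240, (-18*11 - 34*-39)=1128, (34*32 - -8*11)=1176, (-8*-17 - -14*32)=584; twice the area = |3128| = 3128; area = 1564; answer 1564

1564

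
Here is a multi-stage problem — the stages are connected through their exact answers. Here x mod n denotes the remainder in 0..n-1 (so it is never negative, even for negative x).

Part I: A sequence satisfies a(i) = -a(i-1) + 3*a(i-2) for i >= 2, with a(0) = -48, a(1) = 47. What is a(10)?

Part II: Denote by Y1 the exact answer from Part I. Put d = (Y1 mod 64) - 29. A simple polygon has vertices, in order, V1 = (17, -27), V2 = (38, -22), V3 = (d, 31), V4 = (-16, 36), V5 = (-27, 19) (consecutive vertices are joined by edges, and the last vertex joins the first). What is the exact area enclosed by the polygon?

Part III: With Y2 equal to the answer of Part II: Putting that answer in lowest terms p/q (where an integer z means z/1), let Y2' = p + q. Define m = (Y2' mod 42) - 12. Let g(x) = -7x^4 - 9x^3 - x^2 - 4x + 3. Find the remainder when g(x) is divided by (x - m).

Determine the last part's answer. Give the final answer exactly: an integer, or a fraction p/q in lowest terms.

Part I: a(2) = -1*(47) + 3*(-48) = -191; iterating: a(2)=-191, a(3)=332, a(4)=-905, a(5)=1901, a(6)=-4616, a(7)=10319, a(8)=-24167, a(9)=55124, a(10)=-127625; answer -127625
Part II: Y1 = -127625; d = 26; cross terms: (17*-22 - 38*-27)=652, (38*31 - 26*-22)=1750, (26*36 - -16*31)=1432, (-16*19 - -27*36)=668, (-27*-27 - 17*19)=406; twice the area = |4908| = 4908; area = 2454; answer 2454
Part III: Y2 = 2454; threaded value p + q = 2455; m = 7; remainder = value at the root: -7*(7)^4 - 9*(7)^3 - 1*(7)^2 - 4*(7)^1 + 3 = (-16807) + (-3087) + (-49) + (-28) + (3) = -19968; answer -19968

-19968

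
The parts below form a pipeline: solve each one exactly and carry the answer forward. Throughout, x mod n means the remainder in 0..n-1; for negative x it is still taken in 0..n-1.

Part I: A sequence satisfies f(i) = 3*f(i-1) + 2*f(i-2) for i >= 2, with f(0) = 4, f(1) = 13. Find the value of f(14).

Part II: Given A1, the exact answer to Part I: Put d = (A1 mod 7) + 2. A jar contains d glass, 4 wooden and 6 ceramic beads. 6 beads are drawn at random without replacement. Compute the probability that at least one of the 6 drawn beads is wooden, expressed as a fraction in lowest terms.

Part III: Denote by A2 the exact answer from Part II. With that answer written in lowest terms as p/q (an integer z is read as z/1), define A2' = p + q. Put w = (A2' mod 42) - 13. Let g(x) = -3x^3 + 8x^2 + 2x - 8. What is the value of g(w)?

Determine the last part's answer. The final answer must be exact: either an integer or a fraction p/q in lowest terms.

-2188

Part I: f(2) = 3*(13) + 2*(4) = 47; iterating: f(2)=47, f(3)=167, f(4)=595, f(5)=2119, f(6)=7547, f(7)=26879, f(8)=95731, f(9)=340951, f(10)=1214315, f(11)=4324847, f(12)=15403171, f(13)=54859207, f(14)=195383963; answer 195383963
Part II: A1 = 195383963; d = 7; total draws C(17,6) = 12376; complement C(13,6) = 1716; favorable 12376 - 1716 = 10660; P = 205/238; answer 205/238
Part III: A2 = 205/238; threaded value p + q = 443; w = 10; -3*(10)^3 + 8*(10)^2 + 2*(10)^1 - 8 = (-3000) + (800) + (20) + (-8) = -2188; answer -2188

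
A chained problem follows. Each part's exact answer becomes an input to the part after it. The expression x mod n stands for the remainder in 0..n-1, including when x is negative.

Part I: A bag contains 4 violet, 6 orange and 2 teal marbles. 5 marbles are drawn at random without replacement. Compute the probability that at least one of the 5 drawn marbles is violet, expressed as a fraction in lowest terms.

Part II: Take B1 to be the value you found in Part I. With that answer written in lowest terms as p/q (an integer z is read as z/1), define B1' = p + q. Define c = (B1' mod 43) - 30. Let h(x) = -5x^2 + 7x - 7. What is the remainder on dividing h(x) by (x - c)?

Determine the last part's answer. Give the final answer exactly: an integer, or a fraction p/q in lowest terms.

Part I: total draws C(12,5) = 792; complement C(8,5) = 56; favorable 792 - 56 = 736; P = 92/99; answer 92/99
Part II: B1 = 92/99; threaded value p + q = 191; c = -11; remainder = value at the root: -5*(-11)^2 + 7*(-11)^1 - 7 = (-605) + (-77) + (-7) = -689; answer -689

-689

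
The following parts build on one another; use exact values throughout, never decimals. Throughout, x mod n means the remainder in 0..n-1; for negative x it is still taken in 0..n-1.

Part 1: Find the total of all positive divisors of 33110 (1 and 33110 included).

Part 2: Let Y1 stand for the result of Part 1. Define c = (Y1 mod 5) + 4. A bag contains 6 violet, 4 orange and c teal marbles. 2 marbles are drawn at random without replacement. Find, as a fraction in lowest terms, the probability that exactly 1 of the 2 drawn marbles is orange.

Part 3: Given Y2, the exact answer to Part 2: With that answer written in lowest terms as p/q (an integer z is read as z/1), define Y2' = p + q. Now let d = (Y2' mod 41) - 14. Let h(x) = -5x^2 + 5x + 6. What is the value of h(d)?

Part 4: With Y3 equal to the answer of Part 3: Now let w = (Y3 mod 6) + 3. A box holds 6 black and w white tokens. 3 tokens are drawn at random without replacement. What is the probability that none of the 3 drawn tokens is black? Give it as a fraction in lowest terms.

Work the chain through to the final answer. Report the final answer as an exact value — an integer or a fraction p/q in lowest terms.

Part 1: 33110 = 2 * 5 * 7 * 11 * 43; sigma = (1 + 2) * (1 + 5) * (1 + 7) * (1 + 11) * (1 + 43) = 3 * 6 * 8 * 12 * 44 = 76032; answer 76032
Part 2: Y1 = 76032; c = 6; total draws C(16,2) = 120; favorable C(4,1)*C(12,1) = 48; P = 2/5; answer 2/5
Part 3: Y2 = 2/5; threaded value p + q = 7; d = -7; -5*(-7)^2 + 5*(-7)^1 + 6 = (-245) + (-35) + (6) = -274; answer -274
Part 4: Y3 = -274; w = 5; total draws C(11,3) = 165; favorable C(5,3) = 10; P = 2/33; answer 2/33

2/33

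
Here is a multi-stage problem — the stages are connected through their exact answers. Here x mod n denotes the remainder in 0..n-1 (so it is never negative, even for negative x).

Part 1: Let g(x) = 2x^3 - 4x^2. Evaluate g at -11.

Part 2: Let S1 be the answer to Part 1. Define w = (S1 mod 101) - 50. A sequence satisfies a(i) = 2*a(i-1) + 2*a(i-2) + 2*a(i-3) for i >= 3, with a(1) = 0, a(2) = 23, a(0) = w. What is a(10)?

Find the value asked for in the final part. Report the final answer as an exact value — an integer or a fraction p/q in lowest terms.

Part 1: 2*(-11)^3 - 4*(-11)^2 = (-2662) + (-484) = -3146; answer -3146
Part 2: S1 = -3146; w = 36; a(3) = 2*(23) + 2*(0) + 2*(36) = 118; iterating: a(3)=118, a(4)=282, a(5)=846, a(6)=2492, a(7)=7240, a(8)=21156, a(9)=61776, a(10)=180344; answer 180344

180344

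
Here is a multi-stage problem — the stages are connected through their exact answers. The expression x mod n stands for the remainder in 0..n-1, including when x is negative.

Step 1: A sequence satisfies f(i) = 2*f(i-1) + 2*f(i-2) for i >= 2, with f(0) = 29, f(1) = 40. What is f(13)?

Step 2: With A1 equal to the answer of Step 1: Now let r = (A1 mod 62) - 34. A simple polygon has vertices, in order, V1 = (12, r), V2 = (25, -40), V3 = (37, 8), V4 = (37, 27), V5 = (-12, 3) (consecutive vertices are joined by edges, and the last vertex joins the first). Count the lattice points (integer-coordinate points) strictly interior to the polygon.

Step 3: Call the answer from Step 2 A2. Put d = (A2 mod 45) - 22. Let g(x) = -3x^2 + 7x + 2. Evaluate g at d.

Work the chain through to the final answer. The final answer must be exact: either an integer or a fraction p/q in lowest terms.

-108

Step 1: f(2) = 2*(40) + 2*(29) = 138; iterating: f(2)=138, f(3)=356, f(4)=988, f(5)=2688, f(6)=7352, f(7)=20080, f(8)=54864, f(9)=149888, f(10)=409504, f(11)=1118784, f(12)=3056576, f(13)=8350720; answer 8350720
Step 2: A1 = 8350720; r = -32; cross terms: (12*-40 - 25*-32)=320, (25*8 - 37*-40)=1680, (37*27 - 37*8)=703, (37*3 - -12*27)=435, (-12*-32 - 12*3)=348; twice the area = |3486| = 3486; area = 1743; boundary points = 1 + 12 + 19 + 1 + 1 = 34; strictly interior points = area - boundary/2 + 1 = 1727; answer 1727
Step 3: A2 = 1727; d = -5; -3*(-5)^2 + 7*(-5)^1 + 2 = (-75) + (-35) + (2) = -108; answer -108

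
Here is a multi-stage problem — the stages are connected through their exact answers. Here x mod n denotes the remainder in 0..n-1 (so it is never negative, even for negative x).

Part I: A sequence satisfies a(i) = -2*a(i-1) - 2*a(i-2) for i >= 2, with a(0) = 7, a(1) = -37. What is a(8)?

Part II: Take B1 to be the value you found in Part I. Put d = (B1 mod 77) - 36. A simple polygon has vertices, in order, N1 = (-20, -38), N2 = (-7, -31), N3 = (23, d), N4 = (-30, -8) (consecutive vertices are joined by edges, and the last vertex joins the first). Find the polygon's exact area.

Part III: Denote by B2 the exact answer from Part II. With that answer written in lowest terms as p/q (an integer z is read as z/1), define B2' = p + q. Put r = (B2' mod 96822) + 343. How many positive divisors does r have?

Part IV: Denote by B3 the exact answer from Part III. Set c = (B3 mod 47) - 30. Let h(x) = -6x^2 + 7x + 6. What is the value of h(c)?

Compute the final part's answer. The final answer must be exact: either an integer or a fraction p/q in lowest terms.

-2534

Part I: a(2) = -2*(-37) - 2*(7) = 60; iterating: a(2)=60, a(3)=-46, a(4)=-28, a(5)=148, a(6)=-240, a(7)=184, a(8)=112; answer 112
Part II: B1 = 112; d = -1; cross terms: (-20*-31 - -7*-38)=354, (-7*-1 - 23*-31)=720, (23*-8 - -30*-1)=-214, (-30*-38 - -20*-8)=980; twice the area = |1840| = 1840; area = 920; answer 920
Part III: B2 = 920; threaded value p + q = 921; r = 1264; 1264 = 2^4 * 79; number of divisors = (4+1) * (1+1) = 10; answer 10
Part IV: B3 = 10; c = -20; -6*(-20)^2 + 7*(-20)^1 + 6 = (-2400) + (-140) + (6) = -2534; answer -2534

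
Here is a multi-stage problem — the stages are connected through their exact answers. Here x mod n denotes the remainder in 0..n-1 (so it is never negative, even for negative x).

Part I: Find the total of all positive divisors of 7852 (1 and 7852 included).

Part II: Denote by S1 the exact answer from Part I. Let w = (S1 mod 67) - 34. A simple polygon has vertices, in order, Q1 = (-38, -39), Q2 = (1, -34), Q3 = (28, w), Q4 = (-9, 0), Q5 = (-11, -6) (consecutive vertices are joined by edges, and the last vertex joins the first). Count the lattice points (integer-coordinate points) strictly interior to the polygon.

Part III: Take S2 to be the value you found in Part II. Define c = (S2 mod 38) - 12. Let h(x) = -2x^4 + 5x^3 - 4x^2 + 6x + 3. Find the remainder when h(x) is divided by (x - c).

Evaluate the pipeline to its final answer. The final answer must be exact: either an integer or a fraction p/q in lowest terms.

-111517

Part I: 7852 = 2^2 * 13 * 151; sigma = (1 + 2 + 4) * (1 + 13) * (1 + 151) = 7 * 14 * 152 = 14896; answer 14896
Part II: S1 = 14896; w = -12; cross terms: (-38*-34 - 1*-39)=1331, (1*-12 - 28*-34)=940, (28*0 - -9*-12)=-108, (-9*-6 - -11*0)=54, (-11*-39 - -38*-6)=201; twice the area = |2418| = 2418; area = 1209; boundary points = 1 + 1 + 1 + 2 + 3 = 8; strictly interior points = area - boundary/2 + 1 = 1206; answer 1206
Part III: S2 = 1206; c = 16; remainder = value at the root: -2*(16)^4 + 5*(16)^3 - 4*(16)^2 + 6*(16)^1 + 3 = (-131072) + (20480) + (-1024) + (96) + (3) = -111517; answer -111517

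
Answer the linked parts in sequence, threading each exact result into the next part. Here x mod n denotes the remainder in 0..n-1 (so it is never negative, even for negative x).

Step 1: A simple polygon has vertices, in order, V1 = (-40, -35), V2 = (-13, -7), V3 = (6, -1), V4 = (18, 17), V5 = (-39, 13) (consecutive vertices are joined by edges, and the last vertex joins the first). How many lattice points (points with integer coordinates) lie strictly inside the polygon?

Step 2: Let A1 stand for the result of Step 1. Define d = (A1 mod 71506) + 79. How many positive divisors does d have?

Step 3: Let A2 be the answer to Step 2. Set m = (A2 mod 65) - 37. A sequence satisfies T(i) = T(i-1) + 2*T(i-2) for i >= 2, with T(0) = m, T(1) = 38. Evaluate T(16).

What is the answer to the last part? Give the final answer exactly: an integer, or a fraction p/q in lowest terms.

109192

Step 1: cross terms: (-40*-7 - -13*-35)=-175, (-13*-1 - 6*-7)=55, (6*17 - 18*-1)=120, (18*13 - -39*17)=897, (-39*-35 - -40*13)=1885; twice the area = |2782| = 2782; area = 1391; boundary points = 1 + 1 + 6 + 1 + 1 = 10; strictly interior points = area - boundary/2 + 1 = 1387; answer 1387
Step 2: A1 = 1387; d = 1466; 1466 = 2 * 733; number of divisors = (1+1) * (1+1) = 4; answer 4
Step 3: A2 = 4; m = -33; T(2) = 1*(38) + 2*(-33) = -28; iterating: T(2)=-28, T(3)=48, T(4)=-8, T(5)=88, T(6)=72, T(7)=248, T(8)=392, T(9)=888, T(10)=1672, T(11)=3448, T(12)=6792, T(13)=13688, T(14)=27272, T(15)=54648, T(16)=109192; answer 109192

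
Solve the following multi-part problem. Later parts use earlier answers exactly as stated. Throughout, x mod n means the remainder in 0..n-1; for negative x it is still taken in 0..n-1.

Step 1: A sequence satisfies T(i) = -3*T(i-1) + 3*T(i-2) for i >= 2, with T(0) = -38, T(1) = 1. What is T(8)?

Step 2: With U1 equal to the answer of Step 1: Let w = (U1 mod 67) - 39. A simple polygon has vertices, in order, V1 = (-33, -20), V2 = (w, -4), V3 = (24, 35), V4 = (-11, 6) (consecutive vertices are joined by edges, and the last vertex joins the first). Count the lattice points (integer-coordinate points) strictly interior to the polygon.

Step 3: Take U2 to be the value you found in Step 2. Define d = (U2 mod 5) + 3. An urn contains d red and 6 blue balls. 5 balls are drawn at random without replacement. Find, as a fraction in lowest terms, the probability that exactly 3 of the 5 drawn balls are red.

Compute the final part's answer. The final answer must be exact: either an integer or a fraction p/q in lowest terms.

Step 1: T(2) = -3*(1) + 3*(-38) = -117; iterating: T(2)=-117, T(3)=354, T(4)=-1413, T(5)=5301, T(6)=-20142, T(7)=76329, T(8)=-289413; answer -289413
Step 2: U1 = -289413; w = -12; cross terms: (-33*-4 - -12*-20)=-108, (-12*35 - 24*-4)=-324, (24*6 - -11*35)=529, (-11*-20 - -33*6)=418; twice the area = |515| = 515; area = 515/2; boundary points = 1 + 3 + 1 + 2 = 7; strictly interior points = area - boundary/2 + 1 = 255; answer 255
Step 3: U2 = 255; d = 3; total draws C(9,5) = 126; favorable C(3,3)*C(6,2) = 15; P = 5/42; answer 5/42

5/42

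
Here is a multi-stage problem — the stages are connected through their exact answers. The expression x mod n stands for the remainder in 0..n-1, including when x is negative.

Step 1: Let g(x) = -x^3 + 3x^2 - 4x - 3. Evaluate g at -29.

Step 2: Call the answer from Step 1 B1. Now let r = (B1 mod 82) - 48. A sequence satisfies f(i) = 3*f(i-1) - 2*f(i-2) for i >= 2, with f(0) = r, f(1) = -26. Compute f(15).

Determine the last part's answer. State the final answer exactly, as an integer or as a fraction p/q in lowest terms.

Step 1: -1*(-29)^3 + 3*(-29)^2 - 4*(-29)^1 - 3 = (24389) + (2523) + (116) + (-3) = 27025; answer 27025
Step 2: B1 = 27025; r = -1; f(2) = 3*(-26) - 2*(-1) = -76; iterating: f(2)=-76, f(3)=-176, f(4)=-376, f(5)=-776, f(6)=-1576, f(7)=-3176, f(8)=-6376, f(9)=-12776, f(10)=-25576, f(11)=-51176, f(12)=-102376, f(13)=-204776, f(14)=-409576, f(15)=-819176; answer -819176

-819176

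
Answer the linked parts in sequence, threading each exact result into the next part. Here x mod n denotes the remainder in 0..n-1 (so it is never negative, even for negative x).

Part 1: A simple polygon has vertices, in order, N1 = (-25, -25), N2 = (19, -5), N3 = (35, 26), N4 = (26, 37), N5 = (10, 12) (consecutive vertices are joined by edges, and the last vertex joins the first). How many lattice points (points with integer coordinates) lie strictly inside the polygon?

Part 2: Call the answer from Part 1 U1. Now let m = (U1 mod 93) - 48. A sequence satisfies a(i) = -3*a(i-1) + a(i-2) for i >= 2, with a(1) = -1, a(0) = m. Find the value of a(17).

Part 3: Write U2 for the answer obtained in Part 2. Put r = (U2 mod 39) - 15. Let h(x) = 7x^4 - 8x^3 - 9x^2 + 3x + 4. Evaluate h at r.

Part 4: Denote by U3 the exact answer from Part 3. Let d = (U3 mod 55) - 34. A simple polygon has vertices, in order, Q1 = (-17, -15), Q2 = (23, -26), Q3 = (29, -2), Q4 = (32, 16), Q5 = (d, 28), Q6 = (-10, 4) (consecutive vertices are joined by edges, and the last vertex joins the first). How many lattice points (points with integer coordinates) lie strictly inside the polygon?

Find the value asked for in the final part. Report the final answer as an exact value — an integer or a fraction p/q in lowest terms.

1685

Part 1: cross terms: (-25*-5 - 19*-25)=600, (19*26 - 35*-5)=669, (35*37 - 26*26)=619, (26*12 - 10*37)=-58, (10*-25 - -25*12)=50; twice the area = |1880| = 1880; area = 940; boundary points = 4 + 1 + 1 + 1 + 1 = 8; strictly interior points = area - boundary/2 + 1 = 937; answer 937
Part 2: U1 = 937; m = -41; a(2) = -3*(-1) + 1*(-41) = -38; iterating: a(2)=-38, a(3)=113, a(4)=-377, a(5)=1244, a(6)=-4109, a(7)=13571, a(8)=-44822, a(9)=148037, a(10)=-488933, a(11)=1614836, a(12)=-5333441, a(13)=17615159, a(14)=-58178918, a(15)=192151913, a(16)=-634634657, a(17)=2096055884; answer 2096055884
Part 3: U2 = 2096055884; r = 11; 7*(11)^4 - 8*(11)^3 - 9*(11)^2 + 3*(11)^1 + 4 = (102487) + (-10648) + (-1089) + (33) + (4) = 90787; answer 90787
Part 4: U3 = 90787; d = 3; cross terms: (-17*-26 - 23*-15)=787, (23*-2 - 29*-26)=708, (29*16 - 32*-2)=528, (32*28 - 3*16)=848, (3*4 - -10*28)=292, (-10*-15 - -17*4)=218; twice the area = |3381| = 3381; area = 3381/2; boundary points = 1 + 6 + 3 + 1 + 1 + 1 = 13; strictly interior points = area - boundary/2 + 1 = 1685; answer 1685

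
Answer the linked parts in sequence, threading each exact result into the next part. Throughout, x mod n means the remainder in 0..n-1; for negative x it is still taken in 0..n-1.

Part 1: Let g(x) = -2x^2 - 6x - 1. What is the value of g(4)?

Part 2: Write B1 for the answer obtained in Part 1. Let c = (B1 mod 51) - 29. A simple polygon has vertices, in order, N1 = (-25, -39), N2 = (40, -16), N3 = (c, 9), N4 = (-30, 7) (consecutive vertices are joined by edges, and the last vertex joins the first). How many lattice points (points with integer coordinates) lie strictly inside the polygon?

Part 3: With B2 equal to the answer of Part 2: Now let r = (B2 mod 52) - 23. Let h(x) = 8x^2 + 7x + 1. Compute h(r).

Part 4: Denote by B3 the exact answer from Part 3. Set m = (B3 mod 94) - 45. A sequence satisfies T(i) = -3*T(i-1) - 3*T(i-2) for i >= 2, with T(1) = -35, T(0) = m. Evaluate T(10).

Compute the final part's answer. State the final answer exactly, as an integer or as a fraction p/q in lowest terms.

4617

Part 1: -2*(4)^2 - 6*(4)^1 - 1 = (-32) + (-24) + (-1) = -57; answer -57
Part 2: B1 = -57; c = 16; cross terms: (-25*-16 - 40*-39)=1960, (40*9 - 16*-16)=616, (16*7 - -30*9)=382, (-30*-39 - -25*7)=1345; twice the area = |4303| = 4303; area = 4303/2; boundary points = 1 + 1 + 2 + 1 = 5; strictly interior points = area - boundary/2 + 1 = 2150; answer 2150
Part 3: B2 = 2150; r = -5; 8*(-5)^2 + 7*(-5)^1 + 1 = (200) + (-35) + (1) = 166; answer 166
Part 4: B3 = 166; m = 27; T(2) = -3*(-35) - 3*(27) = 24; iterating: T(2)=24, T(3)=33, T(4)=-171, T(5)=414, T(6)=-729, T(7)=945, T(8)=-648, T(9)=-891, T(10)=4617; answer 4617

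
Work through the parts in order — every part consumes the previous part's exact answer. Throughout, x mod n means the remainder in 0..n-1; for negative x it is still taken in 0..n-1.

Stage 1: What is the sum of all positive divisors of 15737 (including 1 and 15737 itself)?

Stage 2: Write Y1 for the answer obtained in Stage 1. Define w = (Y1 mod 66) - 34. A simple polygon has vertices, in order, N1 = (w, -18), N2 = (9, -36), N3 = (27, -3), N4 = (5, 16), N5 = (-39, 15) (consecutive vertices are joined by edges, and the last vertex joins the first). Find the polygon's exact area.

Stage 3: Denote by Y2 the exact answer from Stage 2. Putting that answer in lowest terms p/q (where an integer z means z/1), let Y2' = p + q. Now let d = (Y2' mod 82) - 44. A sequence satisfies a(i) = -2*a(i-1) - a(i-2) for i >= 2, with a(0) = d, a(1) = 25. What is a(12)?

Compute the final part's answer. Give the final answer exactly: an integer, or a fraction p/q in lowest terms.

-311

Stage 1: 15737 is prime, so its only divisors are 1 and 15737; sigma = 1 + 15737 = 15738; answer 15738
Stage 2: Y1 = 15738; w = -4; cross terms: (-4*-36 - 9*-18)=306, (9*-3 - 27*-36)=945, (27*16 - 5*-3)=447, (5*15 - -39*16)=699, (-39*-18 - -4*15)=762; twice the area = |3159| = 3159; area = 3159/2; answer 3159/2
Stage 3: Y2 = 3159/2; threaded value p + q = 3161; d = 1; a(2) = -2*(25) - 1*(1) = -51; iterating: a(2)=-51, a(3)=77, a(4)=-103, a(5)=129, a(6)=-155, a(7)=181, a(8)=-207, a(9)=233, a(10)=-259, a(11)=285, a(12)=-311; answer -311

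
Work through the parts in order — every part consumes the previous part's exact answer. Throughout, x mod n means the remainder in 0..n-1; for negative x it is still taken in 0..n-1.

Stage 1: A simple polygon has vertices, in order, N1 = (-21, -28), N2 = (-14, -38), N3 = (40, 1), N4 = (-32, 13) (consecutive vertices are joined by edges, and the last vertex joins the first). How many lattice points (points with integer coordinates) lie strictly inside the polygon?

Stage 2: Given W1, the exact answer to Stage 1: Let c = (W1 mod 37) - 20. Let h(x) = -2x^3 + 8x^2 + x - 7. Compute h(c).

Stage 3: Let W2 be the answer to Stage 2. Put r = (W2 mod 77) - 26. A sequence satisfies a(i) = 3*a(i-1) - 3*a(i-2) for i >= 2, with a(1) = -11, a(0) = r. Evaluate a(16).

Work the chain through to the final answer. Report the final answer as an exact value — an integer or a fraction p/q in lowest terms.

-308367

Stage 1: cross terms: (-21*-38 - -14*-28)=406, (-14*1 - 40*-38)=1506, (40*13 - -32*1)=552, (-32*-28 - -21*13)=1169; twice the area = |3633| = 3633; area = 3633/2; boundary points = 1 + 3 + 12 + 1 = 17; strictly interior points = area - boundary/2 + 1 = 1809; answer 1809
Stage 2: W1 = 1809; c = 13; -2*(13)^3 + 8*(13)^2 + 1*(13)^1 - 7 = (-4394) + (1352) + (13) + (-7) = -3036; answer -3036
Stage 3: W2 = -3036; r = 18; a(2) = 3*(-11) - 3*(18) = -87; iterating: a(2)=-87, a(3)=-228, a(4)=-423, a(5)=-585, a(6)=-486, a(7)=297, a(8)=2349, a(9)=6156, a(10)=11421, a(11)=15795, a(12)=13122, a(13)=-8019, a(14)=-63423, a(15)=-166212, a(16)=-308367; answer -308367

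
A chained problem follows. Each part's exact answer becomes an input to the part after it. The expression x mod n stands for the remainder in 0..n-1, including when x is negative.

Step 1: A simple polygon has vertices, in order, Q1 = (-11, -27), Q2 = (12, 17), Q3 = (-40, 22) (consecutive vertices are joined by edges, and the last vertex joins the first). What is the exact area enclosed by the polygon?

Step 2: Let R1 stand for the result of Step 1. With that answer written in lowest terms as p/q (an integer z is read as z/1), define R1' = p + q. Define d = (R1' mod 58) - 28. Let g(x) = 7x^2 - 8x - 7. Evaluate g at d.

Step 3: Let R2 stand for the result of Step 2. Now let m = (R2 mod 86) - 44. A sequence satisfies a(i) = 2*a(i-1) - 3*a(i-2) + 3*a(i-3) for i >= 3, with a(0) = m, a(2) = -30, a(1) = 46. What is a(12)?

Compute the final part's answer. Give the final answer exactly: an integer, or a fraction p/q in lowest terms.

-6936

Step 1: cross terms: (-11*17 - 12*-27)=137, (12*22 - -40*17)=944, (-40*-27 - -11*22)=1322; twice the area = |2403| = 2403; area = 2403/2; answer 2403/2
Step 2: R1 = 2403/2; threaded value p + q = 2405; d = -1; 7*(-1)^2 - 8*(-1)^1 - 7 = (7) + (8) + (-7) = 8; answer 8
Step 3: R2 = 8; m = -36; a(3) = 2*(-30) - 3*(46) + 3*(-36) = -306; iterating: a(3)=-306, a(4)=-384, a(5)=60, a(6)=354, a(7)=-624, a(8)=-2130, a(9)=-1326, a(10)=1866, a(11)=1320, a(12)=-6936; answer -6936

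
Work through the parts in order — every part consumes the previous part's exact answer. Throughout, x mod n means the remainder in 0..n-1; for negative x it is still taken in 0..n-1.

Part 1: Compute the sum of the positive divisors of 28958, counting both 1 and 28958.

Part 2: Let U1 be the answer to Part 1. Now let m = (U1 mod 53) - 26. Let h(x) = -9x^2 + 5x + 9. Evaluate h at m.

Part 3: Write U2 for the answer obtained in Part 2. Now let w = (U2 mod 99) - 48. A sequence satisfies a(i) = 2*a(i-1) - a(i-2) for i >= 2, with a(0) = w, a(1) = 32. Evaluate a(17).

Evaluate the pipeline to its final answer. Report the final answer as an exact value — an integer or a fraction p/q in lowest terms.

-256

Part 1: 28958 = 2 * 14479; sigma = (1 + 2) * (1 + 14479) = 3 * 14480 = 43440; answer 43440
Part 2: U1 = 43440; m = 7; -9*(7)^2 + 5*(7)^1 + 9 = (-441) + (35) + (9) = -397; answer -397
Part 3: U2 = -397; w = 50; a(2) = 2*(32) - 1*(50) = 14; iterating: a(2)=14, a(3)=-4, a(4)=-22, a(5)=-40, a(6)=-58, a(7)=-76, a(8)=-94, a(9)=-112, a(10)=-130, a(11)=-148, a(12)=-166, a(13)=-184, a(14)=-202, a(15)=-220, a(16)=-238, a(17)=-256; answer -256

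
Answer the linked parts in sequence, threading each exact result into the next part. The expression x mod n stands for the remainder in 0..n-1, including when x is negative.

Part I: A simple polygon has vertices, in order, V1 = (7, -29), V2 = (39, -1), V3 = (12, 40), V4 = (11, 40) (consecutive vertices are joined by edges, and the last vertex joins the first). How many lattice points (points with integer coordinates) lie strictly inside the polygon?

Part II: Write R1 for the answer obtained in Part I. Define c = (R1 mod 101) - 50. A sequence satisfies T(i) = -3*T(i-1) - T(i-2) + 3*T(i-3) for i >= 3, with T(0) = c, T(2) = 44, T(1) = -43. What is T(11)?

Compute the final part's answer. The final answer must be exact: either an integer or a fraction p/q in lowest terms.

Part I: cross terms: (7*-1 - 39*-29)=1124, (39*40 - 12*-1)=1572, (12*40 - 11*40)=40, (11*-29 - 7*40)=-599; twice the area = |2137| = 2137; area = 2137/2; boundary points = 4 + 1 + 1 + 1 = 7; strictly interior points = area - boundary/2 + 1 = 1066; answer 1066
Part II: R1 = 1066; c = 6; T(3) = -3*(44) - 1*(-43) + 3*(6) = -71; iterating: T(3)=-71, T(4)=40, T(5)=83, T(6)=-502, T(7)=1543, T(8)=-3878, T(9)=8585, T(10)=-17248, T(11)=31525; answer 31525

31525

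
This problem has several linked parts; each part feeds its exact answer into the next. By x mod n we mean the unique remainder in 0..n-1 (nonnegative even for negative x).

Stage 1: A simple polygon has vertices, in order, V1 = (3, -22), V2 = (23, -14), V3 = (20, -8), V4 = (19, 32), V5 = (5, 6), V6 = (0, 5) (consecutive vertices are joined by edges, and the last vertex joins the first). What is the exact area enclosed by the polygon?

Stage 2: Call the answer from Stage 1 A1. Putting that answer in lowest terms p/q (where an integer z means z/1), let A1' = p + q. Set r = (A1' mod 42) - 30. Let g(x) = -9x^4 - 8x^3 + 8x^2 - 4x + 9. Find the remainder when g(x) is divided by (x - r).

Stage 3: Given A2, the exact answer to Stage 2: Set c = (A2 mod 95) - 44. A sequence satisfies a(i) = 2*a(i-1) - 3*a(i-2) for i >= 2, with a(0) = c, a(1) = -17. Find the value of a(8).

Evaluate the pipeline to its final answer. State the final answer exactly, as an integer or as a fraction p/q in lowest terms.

Stage 1: cross terms: (3*-14 - 23*-22)=464, (23*-8 - 20*-14)=96, (20*32 - 19*-8)=792, (19*6 - 5*32)=-46, (5*5 - 0*6)=25, (0*-22 - 3*5)=-15; twice the area = |1316| = 1316; area = 658; answer 658
Stage 2: A1 = 658; threaded value p + q = 659; r = -1; remainder = value at the root: -9*(-1)^4 - 8*(-1)^3 + 8*(-1)^2 - 4*(-1)^1 + 9 = (-9) + (8) + (8) + (4) + (9) = 20; answer 20
Stage 3: A2 = 20; c = -24; a(2) = 2*(-17) - 3*(-24) = 38; iterating: a(2)=38, a(3)=127, a(4)=140, a(5)=-101, a(6)=-622, a(7)=-941, a(8)=-16; answer -16

-16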